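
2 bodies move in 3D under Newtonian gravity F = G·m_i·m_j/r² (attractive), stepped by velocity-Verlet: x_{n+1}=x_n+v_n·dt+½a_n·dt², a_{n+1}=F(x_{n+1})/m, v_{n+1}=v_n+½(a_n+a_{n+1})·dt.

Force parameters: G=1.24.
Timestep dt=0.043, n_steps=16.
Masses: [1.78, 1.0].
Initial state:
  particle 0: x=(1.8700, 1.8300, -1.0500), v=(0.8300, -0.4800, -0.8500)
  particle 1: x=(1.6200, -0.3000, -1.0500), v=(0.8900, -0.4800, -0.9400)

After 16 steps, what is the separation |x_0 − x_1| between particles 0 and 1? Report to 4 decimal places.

1.9583

step 0: x0=(1.8700, 1.8300, -1.0500) x1=(1.6200, -0.3000, -1.0500)
step 1: x0=(1.9057, 1.8091, -1.0866) x1=(1.6583, -0.3202, -1.0904)
step 2: x0=(1.9413, 1.7877, -1.1231) x1=(1.6967, -0.3395, -1.1308)
step 3: x0=(1.9768, 1.7658, -1.1597) x1=(1.7353, -0.3579, -1.1713)
step 4: x0=(2.0123, 1.7435, -1.1962) x1=(1.7739, -0.3755, -1.2117)
step 5: x0=(2.0477, 1.7206, -1.2328) x1=(1.8126, -0.3921, -1.2521)
step 6: x0=(2.0831, 1.6972, -1.2693) x1=(1.8515, -0.4079, -1.2925)
step 7: x0=(2.1184, 1.6733, -1.3059) x1=(1.8904, -0.4228, -1.3328)
step 8: x0=(2.1537, 1.6489, -1.3425) x1=(1.9294, -0.4367, -1.3732)
step 9: x0=(2.1889, 1.6240, -1.3791) x1=(1.9685, -0.4497, -1.4136)
step 10: x0=(2.2241, 1.5985, -1.4157) x1=(2.0078, -0.4618, -1.4539)
step 11: x0=(2.2592, 1.5726, -1.4523) x1=(2.0471, -0.4729, -1.4943)
step 12: x0=(2.2942, 1.5460, -1.4889) x1=(2.0865, -0.4831, -1.5346)
step 13: x0=(2.3292, 1.5190, -1.5255) x1=(2.1260, -0.4923, -1.5748)
step 14: x0=(2.3641, 1.4914, -1.5621) x1=(2.1656, -0.5005, -1.6151)
step 15: x0=(2.3990, 1.4632, -1.5988) x1=(2.2054, -0.5077, -1.6553)
step 16: x0=(2.4338, 1.4344, -1.6355) x1=(2.2452, -0.5139, -1.6955)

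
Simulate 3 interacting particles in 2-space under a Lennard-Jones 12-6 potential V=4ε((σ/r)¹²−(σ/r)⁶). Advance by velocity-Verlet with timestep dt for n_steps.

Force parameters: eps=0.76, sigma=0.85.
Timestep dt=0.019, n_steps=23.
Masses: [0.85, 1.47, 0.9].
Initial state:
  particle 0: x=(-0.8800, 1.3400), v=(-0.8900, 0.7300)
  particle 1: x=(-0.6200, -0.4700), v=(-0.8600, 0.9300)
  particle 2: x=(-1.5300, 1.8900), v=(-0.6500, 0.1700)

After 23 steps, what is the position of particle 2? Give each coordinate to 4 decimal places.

(-2.1055, 2.2110)

step 0: x0=(-0.8800, 1.3400) x1=(-0.6200, -0.4700) x2=(-1.5300, 1.8900)
step 1: x0=(-0.8935, 1.3510) x1=(-0.6363, -0.4523) x2=(-1.5455, 1.8959)
step 2: x0=(-0.9000, 1.3561) x1=(-0.6527, -0.4346) x2=(-1.5677, 1.9074)
step 3: x0=(-0.9017, 1.3571) x1=(-0.6690, -0.4169) x2=(-1.5945, 1.9227)
step 4: x0=(-0.9009, 1.3561) x1=(-0.6854, -0.3991) x2=(-1.6235, 1.9397)
step 5: x0=(-0.8995, 1.3546) x1=(-0.7018, -0.3813) x2=(-1.6531, 1.9573)
step 6: x0=(-0.8983, 1.3531) x1=(-0.7181, -0.3635) x2=(-1.6825, 1.9747)
step 7: x0=(-0.8976, 1.3521) x1=(-0.7345, -0.3456) x2=(-1.7114, 1.9917)
step 8: x0=(-0.8977, 1.3515) x1=(-0.7509, -0.3277) x2=(-1.7397, 2.0082)
step 9: x0=(-0.8984, 1.3514) x1=(-0.7672, -0.3097) x2=(-1.7672, 2.0242)
step 10: x0=(-0.8998, 1.3517) x1=(-0.7836, -0.2917) x2=(-1.7941, 2.0396)
step 11: x0=(-0.9018, 1.3525) x1=(-0.8000, -0.2736) x2=(-1.8204, 2.0546)
step 12: x0=(-0.9044, 1.3536) x1=(-0.8164, -0.2555) x2=(-1.8462, 2.0691)
step 13: x0=(-0.9076, 1.3550) x1=(-0.8328, -0.2374) x2=(-1.8715, 2.0833)
step 14: x0=(-0.9112, 1.3566) x1=(-0.8492, -0.2191) x2=(-1.8963, 2.0972)
step 15: x0=(-0.9152, 1.3585) x1=(-0.8656, -0.2008) x2=(-1.9208, 2.1107)
step 16: x0=(-0.9196, 1.3605) x1=(-0.8820, -0.1824) x2=(-1.9448, 2.1240)
step 17: x0=(-0.9243, 1.3626) x1=(-0.8984, -0.1640) x2=(-1.9686, 2.1370)
step 18: x0=(-0.9293, 1.3649) x1=(-0.9148, -0.1454) x2=(-1.9920, 2.1498)
step 19: x0=(-0.9347, 1.3672) x1=(-0.9313, -0.1268) x2=(-2.0152, 2.1624)
step 20: x0=(-0.9403, 1.3695) x1=(-0.9477, -0.1081) x2=(-2.0381, 2.1748)
step 21: x0=(-0.9461, 1.3718) x1=(-0.9641, -0.0892) x2=(-2.0608, 2.1870)
step 22: x0=(-0.9521, 1.3741) x1=(-0.9805, -0.0703) x2=(-2.0832, 2.1991)
step 23: x0=(-0.9584, 1.3763) x1=(-0.9969, -0.0512) x2=(-2.1055, 2.2110)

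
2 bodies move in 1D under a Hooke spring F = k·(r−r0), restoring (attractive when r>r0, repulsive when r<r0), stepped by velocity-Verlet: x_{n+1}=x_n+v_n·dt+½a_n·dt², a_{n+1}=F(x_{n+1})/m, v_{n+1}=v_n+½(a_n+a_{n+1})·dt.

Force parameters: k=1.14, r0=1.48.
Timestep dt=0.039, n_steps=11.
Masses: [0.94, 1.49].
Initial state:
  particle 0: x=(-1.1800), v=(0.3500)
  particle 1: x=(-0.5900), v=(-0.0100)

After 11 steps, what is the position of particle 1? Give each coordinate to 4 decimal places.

step 0: x0=(-1.1800) x1=(-0.5900)
step 1: x0=(-1.1672) x1=(-0.5899)
step 2: x0=(-1.1560) x1=(-0.5887)
step 3: x0=(-1.1465) x1=(-0.5865)
step 4: x0=(-1.1387) x1=(-0.5831)
step 5: x0=(-1.1327) x1=(-0.5788)
step 6: x0=(-1.1283) x1=(-0.5733)
step 7: x0=(-1.1256) x1=(-0.5668)
step 8: x0=(-1.1247) x1=(-0.5591)
step 9: x0=(-1.1254) x1=(-0.5505)
step 10: x0=(-1.1278) x1=(-0.5407)
step 11: x0=(-1.1318) x1=(-0.5300)

(-0.5300)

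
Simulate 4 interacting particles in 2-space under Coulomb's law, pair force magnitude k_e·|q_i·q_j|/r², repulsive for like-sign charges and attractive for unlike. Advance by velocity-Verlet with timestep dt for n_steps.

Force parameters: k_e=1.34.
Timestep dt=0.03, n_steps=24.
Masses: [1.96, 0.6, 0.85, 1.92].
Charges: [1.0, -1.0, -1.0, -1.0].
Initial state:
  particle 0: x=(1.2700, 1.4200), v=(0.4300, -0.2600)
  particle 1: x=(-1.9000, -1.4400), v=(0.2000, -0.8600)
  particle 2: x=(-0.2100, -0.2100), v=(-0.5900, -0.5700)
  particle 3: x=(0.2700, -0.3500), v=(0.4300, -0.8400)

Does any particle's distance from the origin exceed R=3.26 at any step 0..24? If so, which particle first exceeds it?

no

step 0: x0=(1.2700, 1.4200) x1=(-1.9000, -1.4400) x2=(-0.2100, -0.2100) x3=(0.2700, -0.3500)
step 1: x0=(1.2828, 1.4121) x1=(-1.8943, -1.4660) x2=(-0.2302, -0.2261) x3=(0.2842, -0.3755)
step 2: x0=(1.2954, 1.4039) x1=(-1.8892, -1.4923) x2=(-0.2547, -0.2404) x3=(0.3007, -0.4014)
step 3: x0=(1.3079, 1.3955) x1=(-1.8847, -1.5190) x2=(-0.2828, -0.2531) x3=(0.3191, -0.4276)
step 4: x0=(1.3202, 1.3869) x1=(-1.8808, -1.5461) x2=(-0.3139, -0.2645) x3=(0.3392, -0.4541)
step 5: x0=(1.3323, 1.3780) x1=(-1.8775, -1.5735) x2=(-0.3475, -0.2745) x3=(0.3608, -0.4808)
step 6: x0=(1.3442, 1.3689) x1=(-1.8747, -1.6014) x2=(-0.3832, -0.2834) x3=(0.3837, -0.5077)
step 7: x0=(1.3560, 1.3596) x1=(-1.8726, -1.6296) x2=(-0.4205, -0.2913) x3=(0.4076, -0.5347)
step 8: x0=(1.3676, 1.3501) x1=(-1.8710, -1.6583) x2=(-0.4593, -0.2983) x3=(0.4325, -0.5617)
step 9: x0=(1.3790, 1.3404) x1=(-1.8701, -1.6874) x2=(-0.4991, -0.3043) x3=(0.4583, -0.5888)
step 10: x0=(1.3903, 1.3304) x1=(-1.8697, -1.7169) x2=(-0.5399, -0.3096) x3=(0.4848, -0.6159)
step 11: x0=(1.4015, 1.3203) x1=(-1.8699, -1.7469) x2=(-0.5815, -0.3140) x3=(0.5120, -0.6430)
step 12: x0=(1.4125, 1.3099) x1=(-1.8706, -1.7773) x2=(-0.6237, -0.3178) x3=(0.5398, -0.6701)
step 13: x0=(1.4233, 1.2994) x1=(-1.8718, -1.8082) x2=(-0.6664, -0.3208) x3=(0.5681, -0.6971)
step 14: x0=(1.4341, 1.2887) x1=(-1.8736, -1.8396) x2=(-0.7095, -0.3232) x3=(0.5969, -0.7241)
step 15: x0=(1.4446, 1.2777) x1=(-1.8759, -1.8715) x2=(-0.7529, -0.3249) x3=(0.6262, -0.7510)
step 16: x0=(1.4551, 1.2666) x1=(-1.8788, -1.9038) x2=(-0.7966, -0.3260) x3=(0.6558, -0.7779)
step 17: x0=(1.4654, 1.2553) x1=(-1.8820, -1.9366) x2=(-0.8405, -0.3264) x3=(0.6859, -0.8047)
step 18: x0=(1.4755, 1.2438) x1=(-1.8858, -1.9700) x2=(-0.8846, -0.3263) x3=(0.7163, -0.8314)
step 19: x0=(1.4856, 1.2322) x1=(-1.8900, -2.0038) x2=(-0.9288, -0.3256) x3=(0.7471, -0.8580)
step 20: x0=(1.4955, 1.2203) x1=(-1.8946, -2.0381) x2=(-0.9731, -0.3243) x3=(0.7781, -0.8845)
step 21: x0=(1.5053, 1.2083) x1=(-1.8996, -2.0730) x2=(-1.0175, -0.3225) x3=(0.8094, -0.9110)
step 22: x0=(1.5150, 1.1961) x1=(-1.9050, -2.1083) x2=(-1.0619, -0.3202) x3=(0.8410, -0.9373)
step 23: x0=(1.5245, 1.1838) x1=(-1.9108, -2.1441) x2=(-1.1064, -0.3173) x3=(0.8729, -0.9636)
step 24: x0=(1.5340, 1.1712) x1=(-1.9169, -2.1804) x2=(-1.1510, -0.3140) x3=(0.9050, -0.9897)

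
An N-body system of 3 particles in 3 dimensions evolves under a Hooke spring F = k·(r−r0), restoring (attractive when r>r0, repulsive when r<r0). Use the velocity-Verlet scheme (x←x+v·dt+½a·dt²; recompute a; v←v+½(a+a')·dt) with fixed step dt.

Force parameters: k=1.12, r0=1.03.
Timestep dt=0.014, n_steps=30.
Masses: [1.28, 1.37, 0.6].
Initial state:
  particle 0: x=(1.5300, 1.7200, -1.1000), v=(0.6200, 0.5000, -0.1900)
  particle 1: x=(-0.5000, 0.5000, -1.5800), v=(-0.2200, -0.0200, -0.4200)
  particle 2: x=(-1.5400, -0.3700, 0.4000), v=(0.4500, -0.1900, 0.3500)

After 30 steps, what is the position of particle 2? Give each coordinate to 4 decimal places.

(-0.9081, -0.1167, 0.1787)

step 0: x0=(1.5300, 1.7200, -1.1000) x1=(-0.5000, 0.5000, -1.5800) x2=(-1.5400, -0.3700, 0.4000)
step 1: x0=(1.5384, 1.7268, -1.1026) x1=(-0.5030, 0.4997, -1.5858) x2=(-1.5332, -0.3723, 0.4045)
step 2: x0=(1.5462, 1.7332, -1.1050) x1=(-0.5060, 0.4995, -1.5913) x2=(-1.5253, -0.3738, 0.4082)
step 3: x0=(1.5534, 1.7393, -1.1073) x1=(-0.5088, 0.4993, -1.5966) x2=(-1.5164, -0.3746, 0.4110)
step 4: x0=(1.5600, 1.7449, -1.1095) x1=(-0.5116, 0.4991, -1.6017) x2=(-1.5064, -0.3746, 0.4130)
step 5: x0=(1.5660, 1.7501, -1.1115) x1=(-0.5142, 0.4990, -1.6066) x2=(-1.4954, -0.3739, 0.4141)
step 6: x0=(1.5714, 1.7550, -1.1134) x1=(-0.5167, 0.4989, -1.6112) x2=(-1.4833, -0.3724, 0.4145)
step 7: x0=(1.5762, 1.7594, -1.1151) x1=(-0.5192, 0.4989, -1.6156) x2=(-1.4702, -0.3701, 0.4140)
step 8: x0=(1.5804, 1.7635, -1.1166) x1=(-0.5215, 0.4989, -1.6197) x2=(-1.4561, -0.3671, 0.4126)
step 9: x0=(1.5840, 1.7671, -1.1181) x1=(-0.5237, 0.4989, -1.6236) x2=(-1.4410, -0.3633, 0.4104)
step 10: x0=(1.5870, 1.7704, -1.1194) x1=(-0.5258, 0.4990, -1.6273) x2=(-1.4248, -0.3587, 0.4074)
step 11: x0=(1.5894, 1.7732, -1.1205) x1=(-0.5278, 0.4991, -1.6308) x2=(-1.4077, -0.3534, 0.4035)
step 12: x0=(1.5912, 1.7756, -1.1215) x1=(-0.5296, 0.4992, -1.6340) x2=(-1.3895, -0.3474, 0.3988)
step 13: x0=(1.5924, 1.7777, -1.1224) x1=(-0.5313, 0.4994, -1.6370) x2=(-1.3704, -0.3406, 0.3932)
step 14: x0=(1.5930, 1.7793, -1.1231) x1=(-0.5329, 0.4997, -1.6397) x2=(-1.3503, -0.3330, 0.3869)
step 15: x0=(1.5931, 1.7806, -1.1237) x1=(-0.5344, 0.5000, -1.6423) x2=(-1.3292, -0.3247, 0.3797)
step 16: x0=(1.5925, 1.7815, -1.1241) x1=(-0.5358, 0.5003, -1.6446) x2=(-1.3072, -0.3157, 0.3717)
step 17: x0=(1.5914, 1.7819, -1.1244) x1=(-0.5370, 0.5007, -1.6466) x2=(-1.2842, -0.3060, 0.3629)
step 18: x0=(1.5897, 1.7820, -1.1246) x1=(-0.5380, 0.5012, -1.6485) x2=(-1.2604, -0.2955, 0.3532)
step 19: x0=(1.5874, 1.7817, -1.1247) x1=(-0.5390, 0.5017, -1.6501) x2=(-1.2356, -0.2843, 0.3428)
step 20: x0=(1.5846, 1.7810, -1.1246) x1=(-0.5398, 0.5022, -1.6515) x2=(-1.2099, -0.2724, 0.3316)
step 21: x0=(1.5811, 1.7799, -1.1244) x1=(-0.5404, 0.5028, -1.6527) x2=(-1.1834, -0.2598, 0.3196)
step 22: x0=(1.5772, 1.7784, -1.1240) x1=(-0.5409, 0.5035, -1.6536) x2=(-1.1560, -0.2465, 0.3069)
step 23: x0=(1.5726, 1.7765, -1.1236) x1=(-0.5413, 0.5042, -1.6543) x2=(-1.1277, -0.2325, 0.2934)
step 24: x0=(1.5676, 1.7743, -1.1230) x1=(-0.5415, 0.5050, -1.6549) x2=(-1.0986, -0.2179, 0.2791)
step 25: x0=(1.5619, 1.7717, -1.1223) x1=(-0.5415, 0.5058, -1.6552) x2=(-1.0688, -0.2026, 0.2642)
step 26: x0=(1.5558, 1.7687, -1.1215) x1=(-0.5414, 0.5067, -1.6553) x2=(-1.0381, -0.1867, 0.2485)
step 27: x0=(1.5491, 1.7654, -1.1205) x1=(-0.5411, 0.5077, -1.6552) x2=(-1.0067, -0.1701, 0.2320)
step 28: x0=(1.5419, 1.7616, -1.1195) x1=(-0.5407, 0.5087, -1.6549) x2=(-0.9746, -0.1529, 0.2149)
step 29: x0=(1.5342, 1.7576, -1.1184) x1=(-0.5401, 0.5098, -1.6544) x2=(-0.9417, -0.1351, 0.1972)
step 30: x0=(1.5260, 1.7532, -1.1171) x1=(-0.5394, 0.5109, -1.6537) x2=(-0.9081, -0.1167, 0.1787)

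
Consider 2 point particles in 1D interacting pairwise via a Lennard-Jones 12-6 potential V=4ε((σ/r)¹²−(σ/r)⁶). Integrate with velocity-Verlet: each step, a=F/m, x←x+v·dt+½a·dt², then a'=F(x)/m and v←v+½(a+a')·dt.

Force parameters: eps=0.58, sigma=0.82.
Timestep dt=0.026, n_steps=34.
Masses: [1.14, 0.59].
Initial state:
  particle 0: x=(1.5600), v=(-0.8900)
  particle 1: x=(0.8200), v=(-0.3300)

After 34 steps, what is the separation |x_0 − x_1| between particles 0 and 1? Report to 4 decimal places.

step 0: x0=(1.5600) x1=(0.8200)
step 1: x0=(1.5648) x1=(0.7575)
step 2: x0=(1.5830) x1=(0.6690)
step 3: x0=(1.6014) x1=(0.5802)
step 4: x0=(1.6188) x1=(0.4932)
step 5: x0=(1.6354) x1=(0.4078)
step 6: x0=(1.6516) x1=(0.3233)
step 7: x0=(1.6674) x1=(0.2394)
step 8: x0=(1.6831) x1=(0.1559)
step 9: x0=(1.6986) x1=(0.0726)
step 10: x0=(1.7141) x1=(-0.0106)
step 11: x0=(1.7294) x1=(-0.0936)
step 12: x0=(1.7448) x1=(-0.1766)
step 13: x0=(1.7601) x1=(-0.2595)
step 14: x0=(1.7754) x1=(-0.3423)
step 15: x0=(1.7907) x1=(-0.4252)
step 16: x0=(1.8060) x1=(-0.5080)
step 17: x0=(1.8213) x1=(-0.5909)
step 18: x0=(1.8366) x1=(-0.6737)
step 19: x0=(1.8519) x1=(-0.7565)
step 20: x0=(1.8671) x1=(-0.8393)
step 21: x0=(1.8824) x1=(-0.9220)
step 22: x0=(1.8977) x1=(-1.0048)
step 23: x0=(1.9129) x1=(-1.0876)
step 24: x0=(1.9282) x1=(-1.1704)
step 25: x0=(1.9434) x1=(-1.2532)
step 26: x0=(1.9587) x1=(-1.3360)
step 27: x0=(1.9740) x1=(-1.4187)
step 28: x0=(1.9892) x1=(-1.5015)
step 29: x0=(2.0045) x1=(-1.5843)
step 30: x0=(2.0197) x1=(-1.6671)
step 31: x0=(2.0350) x1=(-1.7498)
step 32: x0=(2.0503) x1=(-1.8326)
step 33: x0=(2.0655) x1=(-1.9154)
step 34: x0=(2.0808) x1=(-1.9982)

4.0789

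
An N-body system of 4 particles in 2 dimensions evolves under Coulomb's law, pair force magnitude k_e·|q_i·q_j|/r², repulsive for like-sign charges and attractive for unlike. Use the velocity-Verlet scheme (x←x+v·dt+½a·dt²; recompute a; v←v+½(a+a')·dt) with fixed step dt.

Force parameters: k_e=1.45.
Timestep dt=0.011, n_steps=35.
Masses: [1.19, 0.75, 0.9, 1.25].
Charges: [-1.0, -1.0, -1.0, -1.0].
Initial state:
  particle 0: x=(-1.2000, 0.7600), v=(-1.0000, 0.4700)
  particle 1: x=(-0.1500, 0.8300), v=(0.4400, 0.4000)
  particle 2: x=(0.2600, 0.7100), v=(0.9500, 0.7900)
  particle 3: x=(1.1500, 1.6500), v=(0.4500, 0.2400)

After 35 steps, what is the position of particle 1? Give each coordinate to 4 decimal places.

step 0: x0=(-1.2000, 0.7600) x1=(-0.1500, 0.8300) x2=(0.2600, 0.7100) x3=(1.1500, 1.6500)
step 1: x0=(-1.2111, 0.7652) x1=(-0.1457, 0.8346) x2=(0.2710, 0.7185) x3=(1.1550, 1.6527)
step 2: x0=(-1.2224, 0.7703) x1=(-0.1425, 0.8394) x2=(0.2829, 0.7266) x3=(1.1602, 1.6555)
step 3: x0=(-1.2340, 0.7754) x1=(-0.1404, 0.8445) x2=(0.2959, 0.7344) x3=(1.1654, 1.6584)
step 4: x0=(-1.2457, 0.7806) x1=(-0.1392, 0.8499) x2=(0.3098, 0.7419) x3=(1.1708, 1.6614)
step 5: x0=(-1.2577, 0.7857) x1=(-0.1390, 0.8555) x2=(0.3246, 0.7490) x3=(1.1764, 1.6645)
step 6: x0=(-1.2698, 0.7908) x1=(-0.1397, 0.8613) x2=(0.3402, 0.7559) x3=(1.1820, 1.6677)
step 7: x0=(-1.2822, 0.7958) x1=(-0.1413, 0.8672) x2=(0.3566, 0.7625) x3=(1.1878, 1.6710)
step 8: x0=(-1.2947, 0.8009) x1=(-0.1437, 0.8733) x2=(0.3737, 0.7688) x3=(1.1938, 1.6744)
step 9: x0=(-1.3074, 0.8060) x1=(-0.1468, 0.8795) x2=(0.3914, 0.7749) x3=(1.1998, 1.6779)
step 10: x0=(-1.3203, 0.8110) x1=(-0.1505, 0.8859) x2=(0.4098, 0.7808) x3=(1.2060, 1.6815)
step 11: x0=(-1.3334, 0.8160) x1=(-0.1549, 0.8923) x2=(0.4288, 0.7865) x3=(1.2123, 1.6853)
step 12: x0=(-1.3466, 0.8211) x1=(-0.1599, 0.8988) x2=(0.4483, 0.7919) x3=(1.2188, 1.6891)
step 13: x0=(-1.3600, 0.8261) x1=(-0.1653, 0.9054) x2=(0.4682, 0.7972) x3=(1.2254, 1.6931)
step 14: x0=(-1.3736, 0.8310) x1=(-0.1713, 0.9120) x2=(0.4886, 0.8023) x3=(1.2321, 1.6971)
step 15: x0=(-1.3873, 0.8360) x1=(-0.1776, 0.9187) x2=(0.5094, 0.8072) x3=(1.2389, 1.7013)
step 16: x0=(-1.4012, 0.8410) x1=(-0.1844, 0.9255) x2=(0.5305, 0.8119) x3=(1.2459, 1.7056)
step 17: x0=(-1.4153, 0.8459) x1=(-0.1916, 0.9322) x2=(0.5520, 0.8165) x3=(1.2530, 1.7100)
step 18: x0=(-1.4295, 0.8509) x1=(-0.1990, 0.9390) x2=(0.5737, 0.8208) x3=(1.2603, 1.7145)
step 19: x0=(-1.4438, 0.8558) x1=(-0.2068, 0.9459) x2=(0.5958, 0.8250) x3=(1.2676, 1.7191)
step 20: x0=(-1.4583, 0.8607) x1=(-0.2148, 0.9528) x2=(0.6180, 0.8291) x3=(1.2751, 1.7239)
step 21: x0=(-1.4730, 0.8656) x1=(-0.2231, 0.9596) x2=(0.6405, 0.8329) x3=(1.2828, 1.7288)
step 22: x0=(-1.4878, 0.8705) x1=(-0.2316, 0.9665) x2=(0.6632, 0.8366) x3=(1.2905, 1.7338)
step 23: x0=(-1.5027, 0.8754) x1=(-0.2404, 0.9735) x2=(0.6861, 0.8402) x3=(1.2984, 1.7389)
step 24: x0=(-1.5178, 0.8803) x1=(-0.2493, 0.9804) x2=(0.7092, 0.8435) x3=(1.3064, 1.7441)
step 25: x0=(-1.5330, 0.8851) x1=(-0.2584, 0.9873) x2=(0.7324, 0.8467) x3=(1.3145, 1.7495)
step 26: x0=(-1.5483, 0.8900) x1=(-0.2676, 0.9943) x2=(0.7557, 0.8497) x3=(1.3228, 1.7550)
step 27: x0=(-1.5638, 0.8948) x1=(-0.2770, 1.0013) x2=(0.7792, 0.8526) x3=(1.3312, 1.7606)
step 28: x0=(-1.5794, 0.8997) x1=(-0.2865, 1.0082) x2=(0.8028, 0.8553) x3=(1.3397, 1.7663)
step 29: x0=(-1.5951, 0.9045) x1=(-0.2962, 1.0152) x2=(0.8265, 0.8578) x3=(1.3483, 1.7722)
step 30: x0=(-1.6110, 0.9093) x1=(-0.3059, 1.0222) x2=(0.8503, 0.8601) x3=(1.3570, 1.7782)
step 31: x0=(-1.6270, 0.9141) x1=(-0.3158, 1.0292) x2=(0.8741, 0.8623) x3=(1.3658, 1.7844)
step 32: x0=(-1.6431, 0.9188) x1=(-0.3257, 1.0362) x2=(0.8981, 0.8642) x3=(1.3748, 1.7907)
step 33: x0=(-1.6593, 0.9236) x1=(-0.3357, 1.0432) x2=(0.9221, 0.8660) x3=(1.3839, 1.7971)
step 34: x0=(-1.6757, 0.9284) x1=(-0.3458, 1.0502) x2=(0.9462, 0.8677) x3=(1.3930, 1.8036)
step 35: x0=(-1.6921, 0.9331) x1=(-0.3559, 1.0573) x2=(0.9704, 0.8691) x3=(1.4023, 1.8103)

(-0.3559, 1.0573)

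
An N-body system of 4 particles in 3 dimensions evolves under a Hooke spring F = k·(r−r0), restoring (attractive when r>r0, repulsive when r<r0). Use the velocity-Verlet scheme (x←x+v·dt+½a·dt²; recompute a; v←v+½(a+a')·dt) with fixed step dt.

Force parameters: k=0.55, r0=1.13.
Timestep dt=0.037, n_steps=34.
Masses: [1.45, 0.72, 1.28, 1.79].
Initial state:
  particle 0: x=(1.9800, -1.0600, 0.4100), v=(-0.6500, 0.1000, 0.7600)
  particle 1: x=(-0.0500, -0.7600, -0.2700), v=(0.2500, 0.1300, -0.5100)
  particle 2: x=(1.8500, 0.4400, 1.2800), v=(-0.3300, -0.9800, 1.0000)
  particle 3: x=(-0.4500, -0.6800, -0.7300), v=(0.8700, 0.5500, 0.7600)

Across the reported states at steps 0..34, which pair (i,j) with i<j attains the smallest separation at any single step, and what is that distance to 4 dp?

pair (1,3), distance 0.3445

step 0: x0=(1.9800, -1.0600, 0.4100) x1=(-0.0500, -0.7600, -0.2700) x2=(1.8500, 0.4400, 1.2800) x3=(-0.4500, -0.6800, -0.7300)
step 1: x0=(1.9553, -1.0561, 0.4379) x1=(-0.0395, -0.7549, -0.2880) x2=(1.8370, 0.4032, 1.3163) x3=(-0.4173, -0.6595, -0.7015)
step 2: x0=(1.9294, -1.0517, 0.4655) x1=(-0.0264, -0.7494, -0.3043) x2=(1.8226, 0.3652, 1.3510) x3=(-0.3835, -0.6388, -0.6724)
step 3: x0=(1.9023, -1.0469, 0.4927) x1=(-0.0109, -0.7435, -0.3187) x2=(1.8067, 0.3263, 1.3843) x3=(-0.3488, -0.6179, -0.6427)
step 4: x0=(1.8741, -1.0416, 0.5196) x1=(0.0072, -0.7372, -0.3312) x2=(1.7894, 0.2863, 1.4160) x3=(-0.3131, -0.5967, -0.6123)
step 5: x0=(1.8449, -1.0360, 0.5460) x1=(0.0277, -0.7307, -0.3419) x2=(1.7707, 0.2455, 1.4463) x3=(-0.2766, -0.5754, -0.5813)
step 6: x0=(1.8146, -1.0300, 0.5720) x1=(0.0507, -0.7240, -0.3506) x2=(1.7507, 0.2038, 1.4750) x3=(-0.2393, -0.5538, -0.5497)
step 7: x0=(1.7833, -1.0236, 0.5977) x1=(0.0761, -0.7172, -0.3574) x2=(1.7294, 0.1613, 1.5023) x3=(-0.2012, -0.5319, -0.5175)
step 8: x0=(1.7511, -1.0169, 0.6229) x1=(0.1039, -0.7105, -0.3623) x2=(1.7069, 0.1182, 1.5281) x3=(-0.1625, -0.5099, -0.4846)
step 9: x0=(1.7180, -1.0098, 0.6478) x1=(0.1339, -0.7038, -0.3653) x2=(1.6831, 0.0743, 1.5524) x3=(-0.1231, -0.4876, -0.4512)
step 10: x0=(1.6842, -1.0024, 0.6723) x1=(0.1661, -0.6974, -0.3666) x2=(1.6583, 0.0299, 1.5753) x3=(-0.0832, -0.4651, -0.4171)
step 11: x0=(1.6496, -0.9948, 0.6963) x1=(0.2004, -0.6911, -0.3663) x2=(1.6323, -0.0150, 1.5968) x3=(-0.0427, -0.4423, -0.3823)
step 12: x0=(1.6143, -0.9868, 0.7200) x1=(0.2367, -0.6852, -0.3643) x2=(1.6054, -0.0604, 1.6169) x3=(-0.0017, -0.4193, -0.3469)
step 13: x0=(1.5783, -0.9786, 0.7433) x1=(0.2748, -0.6797, -0.3608) x2=(1.5774, -0.1061, 1.6356) x3=(0.0397, -0.3961, -0.3108)
step 14: x0=(1.5418, -0.9702, 0.7662) x1=(0.3147, -0.6745, -0.3559) x2=(1.5486, -0.1522, 1.6530) x3=(0.0816, -0.3727, -0.2740)
step 15: x0=(1.5048, -0.9616, 0.7887) x1=(0.3561, -0.6698, -0.3497) x2=(1.5189, -0.1985, 1.6692) x3=(0.1238, -0.3491, -0.2365)
step 16: x0=(1.4673, -0.9528, 0.8108) x1=(0.3989, -0.6655, -0.3422) x2=(1.4884, -0.2451, 1.6842) x3=(0.1664, -0.3253, -0.1984)
step 17: x0=(1.4294, -0.9439, 0.8326) x1=(0.4431, -0.6616, -0.3335) x2=(1.4572, -0.2918, 1.6979) x3=(0.2094, -0.3014, -0.1596)
step 18: x0=(1.3912, -0.9348, 0.8540) x1=(0.4884, -0.6581, -0.3236) x2=(1.4253, -0.3386, 1.7106) x3=(0.2526, -0.2773, -0.1202)
step 19: x0=(1.3527, -0.9256, 0.8751) x1=(0.5348, -0.6551, -0.3126) x2=(1.3928, -0.3854, 1.7221) x3=(0.2961, -0.2531, -0.0802)
step 20: x0=(1.3139, -0.9163, 0.8958) x1=(0.5821, -0.6524, -0.3006) x2=(1.3598, -0.4322, 1.7327) x3=(0.3398, -0.2289, -0.0396)
step 21: x0=(1.2749, -0.9069, 0.9162) x1=(0.6302, -0.6502, -0.2876) x2=(1.3263, -0.4791, 1.7423) x3=(0.3837, -0.2045, 0.0016)
step 22: x0=(1.2357, -0.8975, 0.9363) x1=(0.6790, -0.6484, -0.2736) x2=(1.2924, -0.5258, 1.7509) x3=(0.4278, -0.1801, 0.0432)
step 23: x0=(1.1964, -0.8880, 0.9561) x1=(0.7285, -0.6470, -0.2587) x2=(1.2581, -0.5724, 1.7588) x3=(0.4720, -0.1557, 0.0854)
step 24: x0=(1.1570, -0.8785, 0.9756) x1=(0.7785, -0.6459, -0.2429) x2=(1.2234, -0.6189, 1.7658) x3=(0.5163, -0.1312, 0.1280)
step 25: x0=(1.1175, -0.8690, 0.9948) x1=(0.8289, -0.6452, -0.2262) x2=(1.1885, -0.6652, 1.7721) x3=(0.5606, -0.1067, 0.1710)
step 26: x0=(1.0779, -0.8595, 1.0137) x1=(0.8796, -0.6449, -0.2087) x2=(1.1534, -0.7114, 1.7776) x3=(0.6051, -0.0823, 0.2144)
step 27: x0=(1.0383, -0.8499, 1.0324) x1=(0.9307, -0.6449, -0.1904) x2=(1.1181, -0.7573, 1.7826) x3=(0.6495, -0.0578, 0.2581)
step 28: x0=(0.9987, -0.8404, 1.0508) x1=(0.9819, -0.6452, -0.1713) x2=(1.0827, -0.8031, 1.7869) x3=(0.6940, -0.0333, 0.3022)
step 29: x0=(0.9590, -0.8309, 1.0689) x1=(1.0334, -0.6459, -0.1514) x2=(1.0473, -0.8486, 1.7907) x3=(0.7385, -0.0088, 0.3466)
step 30: x0=(0.9193, -0.8213, 1.0868) x1=(1.0849, -0.6468, -0.1306) x2=(1.0117, -0.8940, 1.7940) x3=(0.7831, 0.0156, 0.3912)
step 31: x0=(0.8796, -0.8117, 1.1044) x1=(1.1365, -0.6481, -0.1091) x2=(0.9762, -0.9391, 1.7967) x3=(0.8276, 0.0400, 0.4360)
step 32: x0=(0.8399, -0.8021, 1.1218) x1=(1.1880, -0.6497, -0.0867) x2=(0.9408, -0.9840, 1.7990) x3=(0.8721, 0.0644, 0.4811)
step 33: x0=(0.8002, -0.7925, 1.1389) x1=(1.2394, -0.6516, -0.0635) x2=(0.9054, -1.0287, 1.8008) x3=(0.9166, 0.0886, 0.5264)
step 34: x0=(0.7605, -0.7828, 1.1557) x1=(1.2907, -0.6537, -0.0394) x2=(0.8701, -1.0732, 1.8021) x3=(0.9610, 0.1128, 0.5719)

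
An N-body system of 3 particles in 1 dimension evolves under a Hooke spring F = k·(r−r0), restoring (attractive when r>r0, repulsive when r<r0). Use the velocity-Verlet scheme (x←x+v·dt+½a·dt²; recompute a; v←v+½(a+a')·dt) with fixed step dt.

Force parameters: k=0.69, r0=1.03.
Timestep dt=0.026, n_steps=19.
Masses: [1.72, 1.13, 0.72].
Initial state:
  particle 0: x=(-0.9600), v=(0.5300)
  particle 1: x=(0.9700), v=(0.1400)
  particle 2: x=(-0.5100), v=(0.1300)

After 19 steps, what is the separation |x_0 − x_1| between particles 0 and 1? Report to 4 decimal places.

1.6361

step 0: x0=(-0.9600) x1=(0.9700) x2=(-0.5100)
step 1: x0=(-0.9462) x1=(0.9734) x2=(-0.5063)
step 2: x0=(-0.9323) x1=(0.9762) x2=(-0.5019)
step 3: x0=(-0.9183) x1=(0.9784) x2=(-0.4968)
step 4: x0=(-0.9042) x1=(0.9802) x2=(-0.4911)
step 5: x0=(-0.8901) x1=(0.9813) x2=(-0.4847)
step 6: x0=(-0.8760) x1=(0.9820) x2=(-0.4775)
step 7: x0=(-0.8617) x1=(0.9821) x2=(-0.4697)
step 8: x0=(-0.8475) x1=(0.9818) x2=(-0.4612)
step 9: x0=(-0.8331) x1=(0.9809) x2=(-0.4520)
step 10: x0=(-0.8188) x1=(0.9795) x2=(-0.4422)
step 11: x0=(-0.8044) x1=(0.9777) x2=(-0.4316)
step 12: x0=(-0.7900) x1=(0.9754) x2=(-0.4204)
step 13: x0=(-0.7756) x1=(0.9726) x2=(-0.4086)
step 14: x0=(-0.7611) x1=(0.9694) x2=(-0.3960)
step 15: x0=(-0.7467) x1=(0.9658) x2=(-0.3829)
step 16: x0=(-0.7322) x1=(0.9617) x2=(-0.3690)
step 17: x0=(-0.7177) x1=(0.9573) x2=(-0.3546)
step 18: x0=(-0.7033) x1=(0.9525) x2=(-0.3395)
step 19: x0=(-0.6888) x1=(0.9473) x2=(-0.3239)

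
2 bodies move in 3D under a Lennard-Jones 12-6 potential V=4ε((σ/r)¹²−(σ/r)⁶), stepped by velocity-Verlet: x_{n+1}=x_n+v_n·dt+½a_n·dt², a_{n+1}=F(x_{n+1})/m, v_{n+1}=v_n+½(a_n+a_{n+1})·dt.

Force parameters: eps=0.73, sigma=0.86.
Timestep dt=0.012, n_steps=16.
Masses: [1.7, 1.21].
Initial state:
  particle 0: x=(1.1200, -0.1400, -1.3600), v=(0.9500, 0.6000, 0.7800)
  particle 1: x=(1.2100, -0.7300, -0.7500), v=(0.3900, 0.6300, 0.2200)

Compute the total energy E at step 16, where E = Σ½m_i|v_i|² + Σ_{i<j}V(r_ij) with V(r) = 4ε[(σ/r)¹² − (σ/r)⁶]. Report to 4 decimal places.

step 0: x0=(1.1200, -0.1400, -1.3600) x1=(1.2100, -0.7300, -0.7500)
step 1: x0=(1.1313, -0.1321, -1.3514) x1=(1.2148, -0.7234, -0.7464)
step 2: x0=(1.1424, -0.1227, -1.3442) x1=(1.2200, -0.7189, -0.7406)
step 3: x0=(1.1533, -0.1119, -1.3386) x1=(1.2253, -0.7164, -0.7327)
step 4: x0=(1.1640, -0.0999, -1.3341) x1=(1.2309, -0.7157, -0.7232)
step 5: x0=(1.1747, -0.0868, -1.3307) x1=(1.2367, -0.7163, -0.7122)
step 6: x0=(1.1852, -0.0731, -1.3279) x1=(1.2425, -0.7180, -0.7003)
step 7: x0=(1.1958, -0.0589, -1.3256) x1=(1.2484, -0.7202, -0.6878)
step 8: x0=(1.2063, -0.0445, -1.3235) x1=(1.2543, -0.7228, -0.6750)
step 9: x0=(1.2168, -0.0299, -1.3215) x1=(1.2603, -0.7256, -0.6619)
step 10: x0=(1.2273, -0.0153, -1.3196) x1=(1.2662, -0.7284, -0.6489)
step 11: x0=(1.2378, -0.0008, -1.3176) x1=(1.2721, -0.7311, -0.6359)
step 12: x0=(1.2483, 0.0136, -1.3155) x1=(1.2781, -0.7337, -0.6230)
step 13: x0=(1.2588, 0.0280, -1.3133) x1=(1.2840, -0.7362, -0.6103)
step 14: x0=(1.2694, 0.0422, -1.3110) x1=(1.2899, -0.7385, -0.5977)
step 15: x0=(1.2799, 0.0563, -1.3086) x1=(1.2958, -0.7406, -0.5853)
step 16: x0=(1.2904, 0.0702, -1.3061) x1=(1.3017, -0.7426, -0.5730)
step 0 velocities: v0=(0.9500, 0.6000, 0.7800) v1=(0.3900, 0.6300, 0.2200)
step 0: KE=1.9517, PE=0.1446, E=2.0963
step 16 velocities: v0=(0.8772, 1.1586, 0.2143) v1=(0.4923, -0.1548, 1.0148)
step 16: KE=2.6182, PE=-0.5252, E=2.0929

2.0929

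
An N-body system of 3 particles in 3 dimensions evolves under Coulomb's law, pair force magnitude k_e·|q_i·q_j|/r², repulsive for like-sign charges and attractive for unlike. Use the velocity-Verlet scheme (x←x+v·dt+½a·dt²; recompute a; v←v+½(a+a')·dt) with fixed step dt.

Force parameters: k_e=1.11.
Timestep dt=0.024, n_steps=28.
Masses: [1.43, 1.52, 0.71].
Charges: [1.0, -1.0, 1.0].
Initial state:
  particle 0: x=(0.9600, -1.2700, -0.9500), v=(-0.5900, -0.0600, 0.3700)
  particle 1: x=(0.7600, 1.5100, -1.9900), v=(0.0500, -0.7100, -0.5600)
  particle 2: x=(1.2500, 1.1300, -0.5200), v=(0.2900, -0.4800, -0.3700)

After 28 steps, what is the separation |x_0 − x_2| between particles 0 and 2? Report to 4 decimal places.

step 0: x0=(0.9600, -1.2700, -0.9500) x1=(0.7600, 1.5100, -1.9900) x2=(1.2500, 1.1300, -0.5200)
step 1: x0=(0.9458, -1.2715, -0.9411) x1=(0.7612, 1.4929, -2.0034) x2=(1.2569, 1.1186, -0.5290)
step 2: x0=(0.9317, -1.2729, -0.9323) x1=(0.7625, 1.4758, -2.0165) x2=(1.2637, 1.1074, -0.5384)
step 3: x0=(0.9175, -1.2744, -0.9235) x1=(0.7638, 1.4585, -2.0296) x2=(1.2705, 1.0965, -0.5480)
step 4: x0=(0.9033, -1.2760, -0.9147) x1=(0.7652, 1.4412, -2.0424) x2=(1.2771, 1.0858, -0.5579)
step 5: x0=(0.8890, -1.2775, -0.9060) x1=(0.7667, 1.4238, -2.0551) x2=(1.2837, 1.0753, -0.5681)
step 6: x0=(0.8748, -1.2791, -0.8973) x1=(0.7682, 1.4063, -2.0676) x2=(1.2902, 1.0650, -0.5787)
step 7: x0=(0.8606, -1.2807, -0.8886) x1=(0.7697, 1.3887, -2.0800) x2=(1.2966, 1.0550, -0.5895)
step 8: x0=(0.8463, -1.2824, -0.8799) x1=(0.7713, 1.3711, -2.0921) x2=(1.3029, 1.0451, -0.6006)
step 9: x0=(0.8320, -1.2840, -0.8713) x1=(0.7730, 1.3533, -2.1041) x2=(1.3091, 1.0356, -0.6120)
step 10: x0=(0.8177, -1.2857, -0.8627) x1=(0.7747, 1.3355, -2.1160) x2=(1.3152, 1.0262, -0.6237)
step 11: x0=(0.8034, -1.2875, -0.8542) x1=(0.7765, 1.3177, -2.1276) x2=(1.3213, 1.0170, -0.6357)
step 12: x0=(0.7891, -1.2892, -0.8457) x1=(0.7783, 1.2997, -2.1391) x2=(1.3273, 1.0081, -0.6481)
step 13: x0=(0.7747, -1.2910, -0.8372) x1=(0.7802, 1.2817, -2.1505) x2=(1.3332, 0.9994, -0.6607)
step 14: x0=(0.7603, -1.2928, -0.8287) x1=(0.7821, 1.2636, -2.1616) x2=(1.3390, 0.9909, -0.6736)
step 15: x0=(0.7459, -1.2947, -0.8203) x1=(0.7841, 1.2454, -2.1726) x2=(1.3447, 0.9826, -0.6869)
step 16: x0=(0.7315, -1.2966, -0.8119) x1=(0.7861, 1.2272, -2.1834) x2=(1.3504, 0.9746, -0.7004)
step 17: x0=(0.7171, -1.2985, -0.8035) x1=(0.7882, 1.2089, -2.1940) x2=(1.3560, 0.9667, -0.7143)
step 18: x0=(0.7026, -1.3004, -0.7952) x1=(0.7904, 1.1905, -2.2045) x2=(1.3615, 0.9591, -0.7285)
step 19: x0=(0.6882, -1.3024, -0.7868) x1=(0.7926, 1.1720, -2.2148) x2=(1.3669, 0.9516, -0.7430)
step 20: x0=(0.6737, -1.3044, -0.7786) x1=(0.7949, 1.1535, -2.2249) x2=(1.3722, 0.9444, -0.7578)
step 21: x0=(0.6592, -1.3064, -0.7703) x1=(0.7972, 1.1349, -2.2348) x2=(1.3775, 0.9373, -0.7730)
step 22: x0=(0.6446, -1.3085, -0.7621) x1=(0.7996, 1.1163, -2.2446) x2=(1.3826, 0.9305, -0.7885)
step 23: x0=(0.6301, -1.3105, -0.7539) x1=(0.8020, 1.0976, -2.2541) x2=(1.3877, 0.9239, -0.8043)
step 24: x0=(0.6155, -1.3127, -0.7457) x1=(0.8045, 1.0788, -2.2635) x2=(1.3927, 0.9174, -0.8204)
step 25: x0=(0.6009, -1.3148, -0.7375) x1=(0.8071, 1.0600, -2.2727) x2=(1.3977, 0.9112, -0.8369)
step 26: x0=(0.5863, -1.3170, -0.7294) x1=(0.8097, 1.0411, -2.2817) x2=(1.4025, 0.9051, -0.8538)
step 27: x0=(0.5716, -1.3192, -0.7213) x1=(0.8124, 1.0221, -2.2905) x2=(1.4072, 0.8992, -0.8710)
step 28: x0=(0.5569, -1.3214, -0.7133) x1=(0.8152, 1.0031, -2.2991) x2=(1.4119, 0.8935, -0.8886)

2.3807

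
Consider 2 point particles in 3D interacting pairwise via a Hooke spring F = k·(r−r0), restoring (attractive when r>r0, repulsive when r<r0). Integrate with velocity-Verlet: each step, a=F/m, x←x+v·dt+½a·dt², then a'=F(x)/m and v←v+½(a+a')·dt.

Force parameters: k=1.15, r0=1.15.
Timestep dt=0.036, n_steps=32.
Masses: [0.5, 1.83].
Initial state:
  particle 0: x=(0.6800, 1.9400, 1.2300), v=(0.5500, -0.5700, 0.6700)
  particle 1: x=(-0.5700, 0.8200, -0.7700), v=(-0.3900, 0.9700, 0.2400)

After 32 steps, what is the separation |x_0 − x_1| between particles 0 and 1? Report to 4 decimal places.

1.6169

step 0: x0=(0.6800, 1.9400, 1.2300) x1=(-0.5700, 0.8200, -0.7700)
step 1: x0=(0.6988, 1.9185, 1.2525) x1=(-0.5838, 0.8552, -0.7609)
step 2: x0=(0.7154, 1.8953, 1.2715) x1=(-0.5969, 0.8908, -0.7509)
step 3: x0=(0.7298, 1.8704, 1.2873) x1=(-0.6095, 0.9270, -0.7400)
step 4: x0=(0.7420, 1.8439, 1.2996) x1=(-0.6215, 0.9635, -0.7281)
step 5: x0=(0.7519, 1.8160, 1.3086) x1=(-0.6328, 1.0004, -0.7153)
step 6: x0=(0.7596, 1.7867, 1.3142) x1=(-0.6435, 1.0378, -0.7016)
step 7: x0=(0.7649, 1.7562, 1.3165) x1=(-0.6536, 1.0754, -0.6870)
step 8: x0=(0.7679, 1.7246, 1.3155) x1=(-0.6631, 1.1134, -0.6715)
step 9: x0=(0.7686, 1.6919, 1.3113) x1=(-0.6719, 1.1516, -0.6552)
step 10: x0=(0.7670, 1.6584, 1.3040) x1=(-0.6801, 1.1901, -0.6379)
step 11: x0=(0.7631, 1.6242, 1.2935) x1=(-0.6876, 1.2287, -0.6198)
step 12: x0=(0.7568, 1.5893, 1.2801) x1=(-0.6946, 1.2676, -0.6009)
step 13: x0=(0.7484, 1.5540, 1.2637) x1=(-0.7009, 1.3065, -0.5812)
step 14: x0=(0.7377, 1.5182, 1.2445) x1=(-0.7066, 1.3456, -0.5607)
step 15: x0=(0.7249, 1.4822, 1.2226) x1=(-0.7117, 1.3848, -0.5395)
step 16: x0=(0.7099, 1.4461, 1.1981) x1=(-0.7163, 1.4240, -0.5176)
step 17: x0=(0.6929, 1.4099, 1.1712) x1=(-0.7202, 1.4632, -0.4950)
step 18: x0=(0.6739, 1.3738, 1.1418) x1=(-0.7237, 1.5023, -0.4718)
step 19: x0=(0.6529, 1.3379, 1.1103) x1=(-0.7266, 1.5415, -0.4479)
step 20: x0=(0.6301, 1.3023, 1.0766) x1=(-0.7290, 1.5805, -0.4235)
step 21: x0=(0.6056, 1.2670, 1.0410) x1=(-0.7309, 1.6195, -0.3985)
step 22: x0=(0.5793, 1.2321, 1.0036) x1=(-0.7324, 1.6583, -0.3731)
step 23: x0=(0.5515, 1.1978, 0.9645) x1=(-0.7334, 1.6970, -0.3472)
step 24: x0=(0.5221, 1.1641, 0.9239) x1=(-0.7340, 1.7355, -0.3208)
step 25: x0=(0.4913, 1.1310, 0.8818) x1=(-0.7342, 1.7739, -0.2941)
step 26: x0=(0.4592, 1.0986, 0.8385) x1=(-0.7340, 1.8120, -0.2670)
step 27: x0=(0.4258, 1.0670, 0.7940) x1=(-0.7336, 1.8500, -0.2396)
step 28: x0=(0.3912, 1.0362, 0.7484) x1=(-0.7327, 1.8877, -0.2120)
step 29: x0=(0.3555, 1.0061, 0.7019) x1=(-0.7316, 1.9252, -0.1840)
step 30: x0=(0.3189, 0.9770, 0.6546) x1=(-0.7302, 1.9625, -0.1559)
step 31: x0=(0.2813, 0.9487, 0.6066) x1=(-0.7286, 1.9996, -0.1275)
step 32: x0=(0.2427, 0.9214, 0.5579) x1=(-0.7267, 2.0363, -0.0990)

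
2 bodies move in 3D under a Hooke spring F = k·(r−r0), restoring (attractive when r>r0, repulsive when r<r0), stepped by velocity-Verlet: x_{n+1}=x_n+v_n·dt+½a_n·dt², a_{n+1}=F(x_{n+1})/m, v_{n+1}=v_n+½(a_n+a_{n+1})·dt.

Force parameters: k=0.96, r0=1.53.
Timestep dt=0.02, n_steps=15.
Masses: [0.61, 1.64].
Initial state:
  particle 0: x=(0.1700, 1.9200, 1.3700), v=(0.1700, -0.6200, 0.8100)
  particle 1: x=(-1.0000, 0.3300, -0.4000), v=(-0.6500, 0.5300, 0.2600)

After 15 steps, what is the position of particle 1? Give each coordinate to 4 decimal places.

step 0: x0=(0.1700, 1.9200, 1.3700) x1=(-1.0000, 0.3300, -0.4000)
step 1: x0=(0.1732, 1.9074, 1.3860) x1=(-1.0129, 0.3407, -0.3947)
step 2: x0=(0.1762, 1.8944, 1.4015) x1=(-1.0258, 0.3515, -0.3892)
step 3: x0=(0.1788, 1.8809, 1.4165) x1=(-1.0385, 0.3625, -0.3836)
step 4: x0=(0.1811, 1.8671, 1.4310) x1=(-1.0511, 0.3736, -0.3778)
step 5: x0=(0.1830, 1.8528, 1.4451) x1=(-1.0635, 0.3849, -0.3718)
step 6: x0=(0.1846, 1.8382, 1.4586) x1=(-1.0759, 0.3964, -0.3656)
step 7: x0=(0.1859, 1.8232, 1.4717) x1=(-1.0881, 0.4079, -0.3593)
step 8: x0=(0.1869, 1.8078, 1.4843) x1=(-1.1002, 0.4196, -0.3527)
step 9: x0=(0.1875, 1.7920, 1.4964) x1=(-1.1121, 0.4315, -0.3460)
step 10: x0=(0.1878, 1.7759, 1.5081) x1=(-1.1240, 0.4435, -0.3391)
step 11: x0=(0.1877, 1.7595, 1.5192) x1=(-1.1357, 0.4556, -0.3320)
step 12: x0=(0.1873, 1.7427, 1.5299) x1=(-1.1473, 0.4678, -0.3248)
step 13: x0=(0.1865, 1.7255, 1.5400) x1=(-1.1587, 0.4802, -0.3173)
step 14: x0=(0.1854, 1.7081, 1.5497) x1=(-1.1700, 0.4927, -0.3097)
step 15: x0=(0.1839, 1.6903, 1.5589) x1=(-1.1812, 0.5053, -0.3019)

(-1.1812, 0.5053, -0.3019)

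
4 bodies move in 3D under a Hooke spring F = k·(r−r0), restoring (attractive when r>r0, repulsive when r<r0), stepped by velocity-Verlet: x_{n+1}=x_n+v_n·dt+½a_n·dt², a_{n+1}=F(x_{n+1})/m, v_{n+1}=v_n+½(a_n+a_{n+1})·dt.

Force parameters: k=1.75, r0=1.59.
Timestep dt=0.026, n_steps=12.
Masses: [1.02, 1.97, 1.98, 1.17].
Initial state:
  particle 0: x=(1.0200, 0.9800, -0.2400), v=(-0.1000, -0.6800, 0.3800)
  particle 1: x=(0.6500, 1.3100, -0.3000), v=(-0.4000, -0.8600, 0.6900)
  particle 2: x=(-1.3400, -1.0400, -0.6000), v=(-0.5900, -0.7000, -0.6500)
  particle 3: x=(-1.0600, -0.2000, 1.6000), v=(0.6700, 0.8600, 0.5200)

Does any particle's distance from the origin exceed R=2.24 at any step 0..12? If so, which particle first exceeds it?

step 0: x0=(1.0200, 0.9800, -0.2400) x1=(0.6500, 1.3100, -0.3000) x2=(-1.3400, -1.0400, -0.6000) x3=(-1.0600, -0.2000, 1.6000)
step 1: x0=(1.0166, 0.9610, -0.2296) x1=(0.6388, 1.2873, -0.2819) x2=(-1.3547, -1.0575, -0.6166) x3=(-1.0417, -0.1771, 1.6123)
step 2: x0=(1.0117, 0.9394, -0.2184) x1=(0.6261, 1.2639, -0.2634) x2=(-1.3680, -1.0735, -0.6325) x3=(-1.0218, -0.1534, 1.6220)
step 3: x0=(1.0053, 0.9153, -0.2062) x1=(0.6119, 1.2399, -0.2446) x2=(-1.3800, -1.0881, -0.6477) x3=(-1.0003, -0.1288, 1.6293)
step 4: x0=(0.9975, 0.8886, -0.1933) x1=(0.5962, 1.2153, -0.2254) x2=(-1.3906, -1.1011, -0.6622) x3=(-0.9774, -0.1035, 1.6340)
step 5: x0=(0.9882, 0.8596, -0.1796) x1=(0.5790, 1.1901, -0.2060) x2=(-1.3998, -1.1127, -0.6759) x3=(-0.9530, -0.0775, 1.6362)
step 6: x0=(0.9775, 0.8281, -0.1652) x1=(0.5603, 1.1643, -0.1863) x2=(-1.4077, -1.1229, -0.6888) x3=(-0.9273, -0.0510, 1.6360)
step 7: x0=(0.9655, 0.7944, -0.1502) x1=(0.5402, 1.1379, -0.1662) x2=(-1.4142, -1.1315, -0.7008) x3=(-0.9003, -0.0241, 1.6333)
step 8: x0=(0.9522, 0.7584, -0.1346) x1=(0.5188, 1.1110, -0.1460) x2=(-1.4193, -1.1387, -0.7120) x3=(-0.8722, 0.0032, 1.6283)
step 9: x0=(0.9376, 0.7202, -0.1185) x1=(0.4960, 1.0836, -0.1255) x2=(-1.4231, -1.1444, -0.7223) x3=(-0.8431, 0.0308, 1.6209)
step 10: x0=(0.9218, 0.6800, -0.1020) x1=(0.4719, 1.0557, -0.1049) x2=(-1.4255, -1.1486, -0.7317) x3=(-0.8131, 0.0585, 1.6113)
step 11: x0=(0.9049, 0.6377, -0.0850) x1=(0.4466, 1.0275, -0.0841) x2=(-1.4265, -1.1514, -0.7401) x3=(-0.7823, 0.0862, 1.5995)
step 12: x0=(0.8869, 0.5934, -0.0677) x1=(0.4200, 0.9988, -0.0631) x2=(-1.4262, -1.1529, -0.7476) x3=(-0.7507, 0.1140, 1.5856)

no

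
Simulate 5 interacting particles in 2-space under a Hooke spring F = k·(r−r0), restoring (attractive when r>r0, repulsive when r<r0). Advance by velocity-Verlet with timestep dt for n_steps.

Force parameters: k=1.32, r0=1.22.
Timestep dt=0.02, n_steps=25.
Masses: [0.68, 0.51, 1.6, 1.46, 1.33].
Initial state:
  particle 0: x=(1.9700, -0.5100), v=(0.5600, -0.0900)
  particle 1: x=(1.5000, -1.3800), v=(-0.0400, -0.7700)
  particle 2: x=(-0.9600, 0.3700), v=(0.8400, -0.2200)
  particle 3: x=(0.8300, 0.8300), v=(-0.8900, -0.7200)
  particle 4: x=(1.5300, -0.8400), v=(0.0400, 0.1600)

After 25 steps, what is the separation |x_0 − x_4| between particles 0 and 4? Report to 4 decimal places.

0.6791

step 0: x0=(1.9700, -0.5100) x1=(1.5000, -1.3800) x2=(-0.9600, 0.3700) x3=(0.8300, 0.8300) x4=(1.5300, -0.8400)
step 1: x0=(1.9806, -0.5112) x1=(1.4982, -1.3948) x2=(-0.9423, 0.3653) x3=(0.8123, 0.8152) x4=(1.5304, -0.8365)
step 2: x0=(1.9901, -0.5112) x1=(1.4944, -1.4083) x2=(-0.9230, 0.3598) x3=(0.7946, 0.7996) x4=(1.5299, -0.8324)
step 3: x0=(1.9985, -0.5101) x1=(1.4887, -1.4204) x2=(-0.9019, 0.3537) x3=(0.7772, 0.7833) x4=(1.5286, -0.8278)
step 4: x0=(2.0056, -0.5079) x1=(1.4810, -1.4312) x2=(-0.8793, 0.3469) x3=(0.7598, 0.7662) x4=(1.5265, -0.8226)
step 5: x0=(2.0117, -0.5045) x1=(1.4714, -1.4407) x2=(-0.8550, 0.3394) x3=(0.7427, 0.7484) x4=(1.5236, -0.8168)
step 6: x0=(2.0165, -0.5001) x1=(1.4599, -1.4487) x2=(-0.8291, 0.3312) x3=(0.7258, 0.7299) x4=(1.5199, -0.8105)
step 7: x0=(2.0202, -0.4947) x1=(1.4466, -1.4553) x2=(-0.8018, 0.3224) x3=(0.7091, 0.7106) x4=(1.5154, -0.8037)
step 8: x0=(2.0228, -0.4883) x1=(1.4314, -1.4604) x2=(-0.7729, 0.3129) x3=(0.6926, 0.6907) x4=(1.5101, -0.7964)
step 9: x0=(2.0242, -0.4810) x1=(1.4145, -1.4642) x2=(-0.7426, 0.3027) x3=(0.6764, 0.6701) x4=(1.5041, -0.7886)
step 10: x0=(2.0245, -0.4727) x1=(1.3959, -1.4664) x2=(-0.7109, 0.2919) x3=(0.6605, 0.6488) x4=(1.4974, -0.7803)
step 11: x0=(2.0237, -0.4636) x1=(1.3756, -1.4673) x2=(-0.6779, 0.2805) x3=(0.6448, 0.6269) x4=(1.4899, -0.7716)
step 12: x0=(2.0218, -0.4536) x1=(1.3537, -1.4667) x2=(-0.6436, 0.2684) x3=(0.6295, 0.6044) x4=(1.4818, -0.7624)
step 13: x0=(2.0189, -0.4428) x1=(1.3303, -1.4648) x2=(-0.6081, 0.2558) x3=(0.6144, 0.5813) x4=(1.4730, -0.7529)
step 14: x0=(2.0148, -0.4313) x1=(1.3053, -1.4614) x2=(-0.5715, 0.2426) x3=(0.5997, 0.5577) x4=(1.4636, -0.7429)
step 15: x0=(2.0098, -0.4191) x1=(1.2790, -1.4567) x2=(-0.5337, 0.2288) x3=(0.5853, 0.5335) x4=(1.4536, -0.7326)
step 16: x0=(2.0037, -0.4061) x1=(1.2513, -1.4507) x2=(-0.4950, 0.2144) x3=(0.5713, 0.5089) x4=(1.4429, -0.7220)
step 17: x0=(1.9967, -0.3926) x1=(1.2224, -1.4435) x2=(-0.4552, 0.1996) x3=(0.5576, 0.4838) x4=(1.4318, -0.7110)
step 18: x0=(1.9887, -0.3785) x1=(1.1923, -1.4349) x2=(-0.4146, 0.1842) x3=(0.5442, 0.4583) x4=(1.4201, -0.6997)
step 19: x0=(1.9798, -0.3638) x1=(1.1611, -1.4252) x2=(-0.3732, 0.1684) x3=(0.5312, 0.4324) x4=(1.4079, -0.6882)
step 20: x0=(1.9700, -0.3486) x1=(1.1288, -1.4144) x2=(-0.3310, 0.1521) x3=(0.5186, 0.4061) x4=(1.3953, -0.6764)
step 21: x0=(1.9594, -0.3329) x1=(1.0956, -1.4025) x2=(-0.2881, 0.1354) x3=(0.5063, 0.3795) x4=(1.3822, -0.6644)
step 22: x0=(1.9480, -0.3168) x1=(1.0615, -1.3896) x2=(-0.2446, 0.1183) x3=(0.4944, 0.3526) x4=(1.3687, -0.6522)
step 23: x0=(1.9358, -0.3004) x1=(1.0267, -1.3757) x2=(-0.2006, 0.1007) x3=(0.4829, 0.3255) x4=(1.3549, -0.6398)
step 24: x0=(1.9229, -0.2835) x1=(0.9912, -1.3610) x2=(-0.1562, 0.0829) x3=(0.4718, 0.2981) x4=(1.3408, -0.6272)
step 25: x0=(1.9094, -0.2664) x1=(0.9550, -1.3455) x2=(-0.1114, 0.0647) x3=(0.4610, 0.2706) x4=(1.3264, -0.6145)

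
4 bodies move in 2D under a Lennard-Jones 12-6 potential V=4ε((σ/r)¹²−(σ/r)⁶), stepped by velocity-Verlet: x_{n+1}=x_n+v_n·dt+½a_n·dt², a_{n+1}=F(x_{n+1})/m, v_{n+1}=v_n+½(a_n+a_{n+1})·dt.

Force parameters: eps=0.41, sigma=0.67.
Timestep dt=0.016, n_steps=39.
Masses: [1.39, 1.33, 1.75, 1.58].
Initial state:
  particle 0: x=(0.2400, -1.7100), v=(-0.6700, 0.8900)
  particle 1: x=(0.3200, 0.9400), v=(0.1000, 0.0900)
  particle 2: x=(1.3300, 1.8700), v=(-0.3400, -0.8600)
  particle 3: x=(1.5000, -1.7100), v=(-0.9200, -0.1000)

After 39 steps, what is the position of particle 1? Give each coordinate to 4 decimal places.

step 0: x0=(0.2400, -1.7100) x1=(0.3200, 0.9400) x2=(1.3300, 1.8700) x3=(1.5000, -1.7100)
step 1: x0=(0.2293, -1.6958) x1=(0.3216, 0.9414) x2=(1.3246, 1.8562) x3=(1.4853, -1.7116)
step 2: x0=(0.2186, -1.6815) x1=(0.3232, 0.9429) x2=(1.3191, 1.8425) x3=(1.4705, -1.7132)
step 3: x0=(0.2080, -1.6673) x1=(0.3249, 0.9444) x2=(1.3136, 1.8287) x3=(1.4557, -1.7148)
step 4: x0=(0.1974, -1.6530) x1=(0.3265, 0.9459) x2=(1.3081, 1.8149) x3=(1.4409, -1.7164)
step 5: x0=(0.1868, -1.6388) x1=(0.3282, 0.9474) x2=(1.3027, 1.8011) x3=(1.4260, -1.7180)
step 6: x0=(0.1763, -1.6246) x1=(0.3299, 0.9489) x2=(1.2971, 1.7872) x3=(1.4112, -1.7196)
step 7: x0=(0.1658, -1.6103) x1=(0.3316, 0.9504) x2=(1.2916, 1.7734) x3=(1.3963, -1.7212)
step 8: x0=(0.1553, -1.5961) x1=(0.3333, 0.9520) x2=(1.2861, 1.7596) x3=(1.3813, -1.7228)
step 9: x0=(0.1449, -1.5819) x1=(0.3351, 0.9536) x2=(1.2805, 1.7457) x3=(1.3663, -1.7244)
step 10: x0=(0.1345, -1.5677) x1=(0.3369, 0.9552) x2=(1.2749, 1.7318) x3=(1.3513, -1.7259)
step 11: x0=(0.1241, -1.5534) x1=(0.3387, 0.9568) x2=(1.2693, 1.7179) x3=(1.3363, -1.7275)
step 12: x0=(0.1138, -1.5392) x1=(0.3406, 0.9585) x2=(1.2637, 1.7040) x3=(1.3212, -1.7291)
step 13: x0=(0.1035, -1.5250) x1=(0.3425, 0.9602) x2=(1.2580, 1.6900) x3=(1.3061, -1.7306)
step 14: x0=(0.0932, -1.5108) x1=(0.3444, 0.9619) x2=(1.2523, 1.6760) x3=(1.2910, -1.7322)
step 15: x0=(0.0830, -1.4966) x1=(0.3464, 0.9636) x2=(1.2466, 1.6620) x3=(1.2758, -1.7338)
step 16: x0=(0.0729, -1.4824) x1=(0.3484, 0.9654) x2=(1.2408, 1.6480) x3=(1.2606, -1.7353)
step 17: x0=(0.0627, -1.4683) x1=(0.3505, 0.9673) x2=(1.2350, 1.6339) x3=(1.2454, -1.7369)
step 18: x0=(0.0526, -1.4541) x1=(0.3527, 0.9692) x2=(1.2291, 1.6198) x3=(1.2301, -1.7384)
step 19: x0=(0.0426, -1.4399) x1=(0.3549, 0.9711) x2=(1.2232, 1.6057) x3=(1.2148, -1.7399)
step 20: x0=(0.0326, -1.4258) x1=(0.3572, 0.9731) x2=(1.2173, 1.5915) x3=(1.1995, -1.7414)
step 21: x0=(0.0226, -1.4116) x1=(0.3596, 0.9751) x2=(1.2112, 1.5773) x3=(1.1841, -1.7429)
step 22: x0=(0.0127, -1.3975) x1=(0.3620, 0.9772) x2=(1.2051, 1.5630) x3=(1.1687, -1.7444)
step 23: x0=(0.0028, -1.3834) x1=(0.3646, 0.9794) x2=(1.1990, 1.5487) x3=(1.1532, -1.7459)
step 24: x0=(-0.0071, -1.3693) x1=(0.3672, 0.9816) x2=(1.1927, 1.5343) x3=(1.1378, -1.7474)
step 25: x0=(-0.0169, -1.3552) x1=(0.3700, 0.9840) x2=(1.1864, 1.5199) x3=(1.1222, -1.7488)
step 26: x0=(-0.0267, -1.3411) x1=(0.3729, 0.9864) x2=(1.1799, 1.5053) x3=(1.1067, -1.7503)
step 27: x0=(-0.0364, -1.3270) x1=(0.3760, 0.9889) x2=(1.1734, 1.4908) x3=(1.0911, -1.7517)
step 28: x0=(-0.0461, -1.3130) x1=(0.3793, 0.9915) x2=(1.1667, 1.4761) x3=(1.0755, -1.7532)
step 29: x0=(-0.0558, -1.2990) x1=(0.3827, 0.9942) x2=(1.1599, 1.4614) x3=(1.0598, -1.7546)
step 30: x0=(-0.0654, -1.2849) x1=(0.3863, 0.9971) x2=(1.1529, 1.4465) x3=(1.0441, -1.7560)
step 31: x0=(-0.0750, -1.2709) x1=(0.3901, 1.0000) x2=(1.1458, 1.4316) x3=(1.0284, -1.7573)
step 32: x0=(-0.0845, -1.2569) x1=(0.3942, 1.0031) x2=(1.1385, 1.4166) x3=(1.0127, -1.7587)
step 33: x0=(-0.0940, -1.2430) x1=(0.3984, 1.0063) x2=(1.1310, 1.4014) x3=(0.9969, -1.7601)
step 34: x0=(-0.1035, -1.2290) x1=(0.4030, 1.0097) x2=(1.1233, 1.3862) x3=(0.9811, -1.7614)
step 35: x0=(-0.1129, -1.2151) x1=(0.4078, 1.0132) x2=(1.1155, 1.3709) x3=(0.9652, -1.7627)
step 36: x0=(-0.1223, -1.2011) x1=(0.4128, 1.0168) x2=(1.1074, 1.3555) x3=(0.9493, -1.7640)
step 37: x0=(-0.1317, -1.1872) x1=(0.4179, 1.0205) x2=(1.0993, 1.3400) x3=(0.9334, -1.7653)
step 38: x0=(-0.1410, -1.1734) x1=(0.4230, 1.0241) x2=(1.0912, 1.3245) x3=(0.9175, -1.7666)
step 39: x0=(-0.1503, -1.1595) x1=(0.4280, 1.0277) x2=(1.0832, 1.3091) x3=(0.9015, -1.7678)

(0.4280, 1.0277)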